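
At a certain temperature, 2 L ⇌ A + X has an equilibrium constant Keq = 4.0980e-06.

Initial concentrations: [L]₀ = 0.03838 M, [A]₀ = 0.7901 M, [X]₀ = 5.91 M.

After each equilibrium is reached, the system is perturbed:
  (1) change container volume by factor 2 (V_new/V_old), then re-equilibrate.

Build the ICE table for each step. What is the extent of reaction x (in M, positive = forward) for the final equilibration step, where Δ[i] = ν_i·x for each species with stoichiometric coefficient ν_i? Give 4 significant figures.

x = 0 M

Q₀ = 3170 vs Keq = 4.0980e-06 ⇒ Q>K, reverse
Step 1:
                   L          A          X
  Initial    0.03838     0.7901       5.91
  Change        1.58    -0.7901    -0.7901
  Equil        1.619 2.0969e-06       5.12
  solve Keq expr → x = -0.7901; check Q = 4.0980e-06
Then change container volume by factor 2 (V_new/V_old).
Step 2:
                   L          A          X
  Initial     0.8093 1.0484e-06       2.56
  Change           0          0          0
  Equil       0.8093 1.0484e-06       2.56
  solve Keq expr → x = 0; check Q = 4.0980e-06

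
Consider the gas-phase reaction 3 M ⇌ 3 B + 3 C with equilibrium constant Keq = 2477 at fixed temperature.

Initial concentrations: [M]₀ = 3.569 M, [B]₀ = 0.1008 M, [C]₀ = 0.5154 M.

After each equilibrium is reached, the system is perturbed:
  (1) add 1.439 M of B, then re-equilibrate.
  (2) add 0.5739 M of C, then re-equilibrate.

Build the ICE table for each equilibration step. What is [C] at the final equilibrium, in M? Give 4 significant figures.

Q₀ = 3.0844e-06 vs Keq = 2477 ⇒ Q<K, forward
Step 1:
                  M         B         C
  I           3.569    0.1008    0.5154
  C           -2.84      2.84      2.84
  E          0.7292     2.941     3.355
  solve Keq expr → x = 0.9466; check Q = 2477
Then add 1.439 M of B.
Step 2:
                  M         B         C
  I          0.7292      4.38     3.355
  C          0.2295   -0.2295   -0.2295
  E          0.9587      4.15     3.126
  solve Keq expr → x = -0.07651; check Q = 2477
Then add 0.5739 M of C.
Step 3:
                  M         B         C
  I          0.9587      4.15       3.7
  C           0.112    -0.112    -0.112
  E           1.071     4.038     3.588
  solve Keq expr → x = -0.03733; check Q = 2477

[C]_eq = 3.588 M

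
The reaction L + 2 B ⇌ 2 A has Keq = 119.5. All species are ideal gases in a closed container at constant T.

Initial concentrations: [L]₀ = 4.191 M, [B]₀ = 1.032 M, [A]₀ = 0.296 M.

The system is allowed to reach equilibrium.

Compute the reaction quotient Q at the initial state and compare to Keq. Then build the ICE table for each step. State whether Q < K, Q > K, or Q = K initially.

Q₀ = 0.01963; Q < K (proceeds forward)

Q₀ = 0.01963 vs Keq = 119.5 ⇒ Q<K, forward
Step 1:
                   L          B          A
  Initial      4.191      1.032      0.296
  Change     -0.4859    -0.9718     0.9718
  Equil        3.705    0.06025      1.268
  solve Keq expr → x = 0.4859; check Q = 119.5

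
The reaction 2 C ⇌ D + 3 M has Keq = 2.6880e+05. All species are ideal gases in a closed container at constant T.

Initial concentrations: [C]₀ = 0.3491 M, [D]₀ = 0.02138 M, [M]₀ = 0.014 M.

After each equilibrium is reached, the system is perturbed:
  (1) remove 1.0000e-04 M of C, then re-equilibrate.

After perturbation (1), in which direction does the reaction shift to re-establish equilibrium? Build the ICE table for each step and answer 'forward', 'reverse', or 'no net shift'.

Direction: reverse

Q₀ = 4.8138e-07 vs Keq = 2.6880e+05 ⇒ Q<K, forward
Step 1:
                    C           D           M
  init         0.3491     0.02138       0.014
  Δ           -0.3488      0.1744      0.5231
  eq       3.3596e-04      0.1958      0.5371
  solve Keq expr → x = 0.1744; check Q = 2.6880e+05
Then remove 1.0000e-04 M of C.
Step 2:
                    C           D           M
  init     2.3596e-04      0.1958      0.5371
  Δ        9.9817e-05 -4.9908e-05 -1.4973e-04
  eq       3.3578e-04      0.1957       0.537
  solve Keq expr → x = -4.9908e-05; check Q = 2.6880e+05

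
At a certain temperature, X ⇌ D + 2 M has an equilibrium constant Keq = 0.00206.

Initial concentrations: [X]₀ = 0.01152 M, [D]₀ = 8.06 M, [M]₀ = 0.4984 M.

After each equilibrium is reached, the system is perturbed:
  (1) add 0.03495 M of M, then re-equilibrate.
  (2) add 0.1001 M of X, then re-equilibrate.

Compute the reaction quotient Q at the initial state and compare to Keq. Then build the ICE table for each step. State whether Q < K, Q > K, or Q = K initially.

Q₀ = 173.8; Q > K (proceeds reverse)

Q₀ = 173.8 vs Keq = 0.00206 ⇒ Q>K, reverse
Step 1:
                  X         D         M
  init      0.01152      8.06    0.4984
  Δ          0.2451   -0.2451   -0.4902
  eq         0.2566     7.815  0.008224
  solve Keq expr → x = -0.2451; check Q = 0.00206
Then add 0.03495 M of M.
Step 2:
                  X         D         M
  init       0.2566     7.815   0.04317
  Δ         0.01733  -0.01733  -0.03467
  eq         0.2739     7.798  0.008507
  solve Keq expr → x = -0.01733; check Q = 0.00206
Then add 0.1001 M of X.
Step 3:
                  X         D         M
  init        0.374     7.798  0.008507
  Δ       -7.1179e-04 7.1179e-04  0.001424
  eq         0.3733     7.798  0.009931
  solve Keq expr → x = 7.1179e-04; check Q = 0.00206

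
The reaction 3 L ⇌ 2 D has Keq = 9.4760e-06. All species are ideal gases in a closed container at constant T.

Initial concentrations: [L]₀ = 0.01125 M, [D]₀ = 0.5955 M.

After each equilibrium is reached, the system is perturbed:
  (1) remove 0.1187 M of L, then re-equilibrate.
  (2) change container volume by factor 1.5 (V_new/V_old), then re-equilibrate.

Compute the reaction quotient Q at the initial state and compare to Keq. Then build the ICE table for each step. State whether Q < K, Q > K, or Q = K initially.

Q₀ = 2.4906e+05 vs Keq = 9.4760e-06 ⇒ Q>K, reverse
Step 1:
                    L           D
  Initial     0.01125      0.5955
  Change       0.8893     -0.5929
  Equil        0.9006    0.002631
  solve Keq expr → x = -0.2964; check Q = 9.4760e-06
Then remove 0.1187 M of L.
Step 2:
                    L           D
  Initial      0.7819    0.002631
  Change   7.4930e-04 -4.9953e-04
  Equil        0.7826    0.002131
  solve Keq expr → x = -2.4977e-04; check Q = 9.4760e-06
Then change container volume by factor 1.5 (V_new/V_old).
Step 3:
                    L           D
  Initial      0.5217    0.001421
  Change   3.8914e-04 -2.5942e-04
  Equil        0.5221    0.001161
  solve Keq expr → x = -1.2971e-04; check Q = 9.4760e-06

Q₀ = 2.4906e+05; Q > K (proceeds reverse)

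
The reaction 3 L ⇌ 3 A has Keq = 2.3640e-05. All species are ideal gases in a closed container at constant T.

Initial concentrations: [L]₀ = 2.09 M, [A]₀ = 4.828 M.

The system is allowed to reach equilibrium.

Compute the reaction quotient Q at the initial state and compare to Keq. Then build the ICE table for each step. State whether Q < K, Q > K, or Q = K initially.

Q₀ = 12.33; Q > K (proceeds reverse)

Q₀ = 12.33 vs Keq = 2.3640e-05 ⇒ Q>K, reverse
Step 1:
                  L         A
  Initial      2.09     4.828
  Change      4.635    -4.635
  Equil       6.725     0.193
  solve Keq expr → x = -1.545; check Q = 2.3640e-05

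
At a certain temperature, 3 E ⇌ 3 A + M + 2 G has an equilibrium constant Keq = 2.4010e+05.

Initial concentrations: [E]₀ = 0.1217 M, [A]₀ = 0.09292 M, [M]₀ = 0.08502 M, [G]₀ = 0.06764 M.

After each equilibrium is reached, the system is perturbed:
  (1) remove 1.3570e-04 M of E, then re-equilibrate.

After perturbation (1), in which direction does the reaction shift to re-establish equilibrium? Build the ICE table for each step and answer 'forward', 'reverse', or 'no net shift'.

Q₀ = 1.7313e-04 vs Keq = 2.4010e+05 ⇒ Q<K, forward
Step 1:
                    E           A           M           G
  init         0.1217     0.09292     0.08502     0.06764
  Δ           -0.1212      0.1212     0.04041     0.08081
  eq       4.8352e-04      0.2141      0.1254      0.1485
  solve Keq expr → x = 0.04041; check Q = 2.4010e+05
Then remove 1.3570e-04 M of E.
Step 2:
                    E           A           M           G
  init     3.4782e-04      0.2141      0.1254      0.1485
  Δ        1.3514e-04 -1.3514e-04 -4.5047e-05 -9.0094e-05
  eq       4.8296e-04       0.214      0.1254      0.1484
  solve Keq expr → x = -4.5047e-05; check Q = 2.4010e+05

Direction: reverse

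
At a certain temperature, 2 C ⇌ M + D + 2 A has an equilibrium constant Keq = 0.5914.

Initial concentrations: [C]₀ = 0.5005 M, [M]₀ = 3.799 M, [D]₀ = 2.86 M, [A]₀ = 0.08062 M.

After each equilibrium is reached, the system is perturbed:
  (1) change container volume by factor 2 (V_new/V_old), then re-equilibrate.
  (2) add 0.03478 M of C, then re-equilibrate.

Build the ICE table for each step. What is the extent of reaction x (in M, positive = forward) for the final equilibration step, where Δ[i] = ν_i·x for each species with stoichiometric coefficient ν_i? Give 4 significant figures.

Q₀ = 0.2819 vs Keq = 0.5914 ⇒ Q<K, forward
Step 1:
                  C         M         D         A
  init       0.5005     3.799      2.86   0.08062
  Δ        -0.02892   0.01446   0.01446   0.02892
  eq         0.4716     3.813     2.874    0.1095
  solve Keq expr → x = 0.01446; check Q = 0.5914
Then change container volume by factor 2 (V_new/V_old).
Step 2:
                  C         M         D         A
  init       0.2358     1.907     1.437   0.05477
  Δ         -0.0367   0.01835   0.01835    0.0367
  eq         0.1991     1.925     1.456   0.09147
  solve Keq expr → x = 0.01835; check Q = 0.5914
Then add 0.03478 M of C.
Step 3:
                  C         M         D         A
  init       0.2339     1.925     1.456   0.09147
  Δ        -0.01072  0.005361  0.005361   0.01072
  eq         0.2232      1.93     1.461    0.1022
  solve Keq expr → x = 0.005361; check Q = 0.5914

x = 0.005361 M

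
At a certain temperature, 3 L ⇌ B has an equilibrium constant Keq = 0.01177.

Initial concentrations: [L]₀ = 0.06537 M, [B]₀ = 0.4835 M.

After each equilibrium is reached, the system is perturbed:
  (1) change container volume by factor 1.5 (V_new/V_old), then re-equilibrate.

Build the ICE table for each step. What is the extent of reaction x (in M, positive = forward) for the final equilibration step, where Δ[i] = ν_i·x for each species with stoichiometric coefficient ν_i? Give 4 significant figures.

x = -0.01127 M

Q₀ = 1731 vs Keq = 0.01177 ⇒ Q>K, reverse
Step 1:
                   L          B
  init       0.06537     0.4835
  Δ             1.35    -0.4501
  eq           1.416    0.03339
  solve Keq expr → x = -0.4501; check Q = 0.01177
Then change container volume by factor 1.5 (V_new/V_old).
Step 2:
                   L          B
  init        0.9438    0.02226
  Δ           0.0338   -0.01127
  eq          0.9776      0.011
  solve Keq expr → x = -0.01127; check Q = 0.01177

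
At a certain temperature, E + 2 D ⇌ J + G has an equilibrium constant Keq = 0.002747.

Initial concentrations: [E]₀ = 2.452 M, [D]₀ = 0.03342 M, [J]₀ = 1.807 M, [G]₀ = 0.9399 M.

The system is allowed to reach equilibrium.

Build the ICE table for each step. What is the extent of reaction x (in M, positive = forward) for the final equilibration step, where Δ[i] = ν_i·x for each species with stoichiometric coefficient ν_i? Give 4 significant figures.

x = -0.9051 M

Q₀ = 620.2 vs Keq = 0.002747 ⇒ Q>K, reverse
Step 1:
                    E           D           J           G
  Initial       2.452     0.03342       1.807      0.9399
  Change       0.9051        1.81     -0.9051     -0.9051
  Equil         3.357       1.844      0.9019     0.03476
  solve Keq expr → x = -0.9051; check Q = 0.002747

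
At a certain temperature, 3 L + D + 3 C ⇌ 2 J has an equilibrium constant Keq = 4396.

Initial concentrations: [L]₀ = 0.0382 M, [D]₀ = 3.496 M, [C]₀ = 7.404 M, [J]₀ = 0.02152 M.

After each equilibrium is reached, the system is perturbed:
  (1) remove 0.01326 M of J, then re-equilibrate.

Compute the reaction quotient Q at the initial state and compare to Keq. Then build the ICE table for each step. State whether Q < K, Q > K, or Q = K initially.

Q₀ = 0.005855 vs Keq = 4396 ⇒ Q<K, forward
Step 1:
                    L           D           C           J
  I            0.0382       3.496       7.404     0.02152
  C          -0.03749     -0.0125    -0.03749       0.025
  E        7.0704e-04       3.484       7.367     0.04652
  solve Keq expr → x = 0.0125; check Q = 4396
Then remove 0.01326 M of J.
Step 2:
                    L           D           C           J
  I        7.0704e-04       3.484       7.367     0.03326
  C       -1.4065e-04 -4.6885e-05 -1.4065e-04  9.3769e-05
  E        5.6639e-04       3.483       7.366     0.03335
  solve Keq expr → x = 4.6885e-05; check Q = 4396

Q₀ = 0.005855; Q < K (proceeds forward)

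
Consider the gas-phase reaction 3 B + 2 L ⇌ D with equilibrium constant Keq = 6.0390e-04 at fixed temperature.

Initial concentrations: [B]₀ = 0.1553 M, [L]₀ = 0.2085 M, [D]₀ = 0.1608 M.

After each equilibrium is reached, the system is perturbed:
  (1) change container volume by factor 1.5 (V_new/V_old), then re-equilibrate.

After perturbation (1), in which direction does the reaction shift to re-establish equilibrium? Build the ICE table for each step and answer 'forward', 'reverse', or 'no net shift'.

Direction: reverse

Q₀ = 987.6 vs Keq = 6.0390e-04 ⇒ Q>K, reverse
Step 1:
                   B          L          D
  Initial     0.1553     0.2085     0.1608
  Change      0.4823     0.3215    -0.1608
  Equil       0.6376       0.53 4.3966e-05
  solve Keq expr → x = -0.1608; check Q = 6.0390e-04
Then change container volume by factor 1.5 (V_new/V_old).
Step 2:
                   B          L          D
  Initial      0.425     0.3533 2.9311e-05
  Change  7.0549e-05 4.7033e-05 -2.3516e-05
  Equil       0.4251     0.3534 5.7942e-06
  solve Keq expr → x = -2.3516e-05; check Q = 6.0390e-04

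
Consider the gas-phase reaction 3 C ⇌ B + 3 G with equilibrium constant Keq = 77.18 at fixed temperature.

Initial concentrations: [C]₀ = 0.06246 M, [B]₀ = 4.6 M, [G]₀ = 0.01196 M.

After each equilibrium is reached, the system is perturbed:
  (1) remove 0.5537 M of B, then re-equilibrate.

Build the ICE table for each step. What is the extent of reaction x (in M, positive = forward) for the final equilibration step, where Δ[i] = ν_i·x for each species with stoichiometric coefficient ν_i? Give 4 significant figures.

x = 2.1153e-04 M

Q₀ = 0.0323 vs Keq = 77.18 ⇒ Q<K, forward
Step 1:
                  C         B         G
  I         0.06246       4.6   0.01196
  C        -0.04154   0.01385   0.04154
  E         0.02092     4.614    0.0535
  solve Keq expr → x = 0.01385; check Q = 77.18
Then remove 0.5537 M of B.
Step 2:
                  C         B         G
  I         0.02092      4.06    0.0535
  C       -6.3460e-04 2.1153e-04 6.3460e-04
  E         0.02028      4.06   0.05414
  solve Keq expr → x = 2.1153e-04; check Q = 77.18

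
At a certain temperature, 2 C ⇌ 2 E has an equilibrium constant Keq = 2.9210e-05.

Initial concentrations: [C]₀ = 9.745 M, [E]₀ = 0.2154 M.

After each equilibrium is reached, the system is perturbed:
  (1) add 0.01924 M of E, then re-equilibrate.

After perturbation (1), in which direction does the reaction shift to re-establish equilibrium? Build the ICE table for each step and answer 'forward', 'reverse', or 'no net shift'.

Q₀ = 4.8857e-04 vs Keq = 2.9210e-05 ⇒ Q>K, reverse
Step 1:
                   C          E
  Initial      9.745     0.2154
  Change      0.1619    -0.1619
  Equil        9.907    0.05354
  solve Keq expr → x = -0.08093; check Q = 2.9210e-05
Then add 0.01924 M of E.
Step 2:
                   C          E
  Initial      9.907    0.07278
  Change     0.01914   -0.01914
  Equil        9.926    0.05365
  solve Keq expr → x = -0.009568; check Q = 2.9210e-05

Direction: reverse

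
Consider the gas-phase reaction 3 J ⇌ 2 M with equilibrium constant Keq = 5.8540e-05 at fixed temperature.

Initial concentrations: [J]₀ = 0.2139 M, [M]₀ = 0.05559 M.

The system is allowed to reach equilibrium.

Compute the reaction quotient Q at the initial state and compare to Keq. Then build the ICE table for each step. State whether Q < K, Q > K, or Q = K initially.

Q₀ = 0.3158 vs Keq = 5.8540e-05 ⇒ Q>K, reverse
Step 1:
                    J           M
  init         0.2139     0.05559
  Δ           0.08154    -0.05436
  eq           0.2954    0.001229
  solve Keq expr → x = -0.02718; check Q = 5.8540e-05

Q₀ = 0.3158; Q > K (proceeds reverse)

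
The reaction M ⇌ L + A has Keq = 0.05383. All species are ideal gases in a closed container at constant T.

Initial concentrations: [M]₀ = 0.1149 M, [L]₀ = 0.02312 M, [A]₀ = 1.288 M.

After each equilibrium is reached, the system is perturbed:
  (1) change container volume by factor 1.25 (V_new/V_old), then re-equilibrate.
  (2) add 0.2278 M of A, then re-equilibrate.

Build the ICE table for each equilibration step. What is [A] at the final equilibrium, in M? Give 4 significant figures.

Q₀ = 0.2592 vs Keq = 0.05383 ⇒ Q>K, reverse
Step 1:
                  M         L         A
  init       0.1149   0.02312     1.288
  Δ         0.01751  -0.01751  -0.01751
  eq         0.1324   0.00561      1.27
  solve Keq expr → x = -0.01751; check Q = 0.05383
Then change container volume by factor 1.25 (V_new/V_old).
Step 2:
                  M         L         A
  init       0.1059  0.004488     1.016
  Δ        -0.00106   0.00106   0.00106
  eq         0.1049  0.005548     1.017
  solve Keq expr → x = 0.00106; check Q = 0.05383
Then add 0.2278 M of A.
Step 3:
                  M         L         A
  init       0.1049  0.005548     1.245
  Δ       9.6949e-04 -9.6949e-04 -9.6949e-04
  eq         0.1058  0.004579     1.244
  solve Keq expr → x = -9.6949e-04; check Q = 0.05383

[A]_eq = 1.244 M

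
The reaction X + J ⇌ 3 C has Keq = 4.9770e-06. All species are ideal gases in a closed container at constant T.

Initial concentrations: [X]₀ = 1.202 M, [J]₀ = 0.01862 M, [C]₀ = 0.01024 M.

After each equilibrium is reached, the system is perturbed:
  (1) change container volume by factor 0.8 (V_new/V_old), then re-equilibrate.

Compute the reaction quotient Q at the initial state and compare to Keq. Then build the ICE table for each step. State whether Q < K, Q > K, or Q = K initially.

Q₀ = 4.7975e-05 vs Keq = 4.9770e-06 ⇒ Q>K, reverse
Step 1:
                  X         J         C
  Initial     1.202   0.01862   0.01024
  Change    0.00176   0.00176 -0.005279
  Equil       1.204   0.02038  0.004961
  solve Keq expr → x = -0.00176; check Q = 4.9770e-06
Then change container volume by factor 0.8 (V_new/V_old).
Step 2:
                  X         J         C
  Initial     1.505   0.02547  0.006201
  Change  1.4449e-04 1.4449e-04 -4.3347e-04
  Equil       1.505   0.02562  0.005768
  solve Keq expr → x = -1.4449e-04; check Q = 4.9770e-06

Q₀ = 4.7975e-05; Q > K (proceeds reverse)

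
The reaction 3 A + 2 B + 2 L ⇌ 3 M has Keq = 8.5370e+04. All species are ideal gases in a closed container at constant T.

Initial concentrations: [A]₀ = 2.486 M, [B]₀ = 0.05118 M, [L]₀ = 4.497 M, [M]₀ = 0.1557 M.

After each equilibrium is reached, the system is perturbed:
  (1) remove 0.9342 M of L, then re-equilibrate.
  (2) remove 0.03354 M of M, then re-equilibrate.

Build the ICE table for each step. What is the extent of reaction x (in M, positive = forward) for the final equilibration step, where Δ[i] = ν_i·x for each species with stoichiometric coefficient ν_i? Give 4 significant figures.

Q₀ = 0.004638 vs Keq = 8.5370e+04 ⇒ Q<K, forward
Step 1:
                   A          B          L          M
  I            2.486    0.05118      4.497     0.1557
  C         -0.07674   -0.05116   -0.05116    0.07674
  E            2.409 2.3069e-05      4.446     0.2324
  solve Keq expr → x = 0.02558; check Q = 8.5370e+04
Then remove 0.9342 M of L.
Step 2:
                   A          B          L          M
  I            2.409 2.3069e-05      3.512     0.2324
  C       9.2024e-06 6.1350e-06 6.1350e-06 -9.2024e-06
  E            2.409 2.9203e-05      3.512     0.2324
  solve Keq expr → x = -3.0675e-06; check Q = 8.5370e+04
Then remove 0.03354 M of M.
Step 3:
                   A          B          L          M
  I            2.409 2.9203e-05      3.512     0.1989
  C       -9.1285e-06 -6.0856e-06 -6.0856e-06 9.1285e-06
  E            2.409 2.3118e-05      3.512     0.1989
  solve Keq expr → x = 3.0428e-06; check Q = 8.5370e+04

x = 3.0428e-06 M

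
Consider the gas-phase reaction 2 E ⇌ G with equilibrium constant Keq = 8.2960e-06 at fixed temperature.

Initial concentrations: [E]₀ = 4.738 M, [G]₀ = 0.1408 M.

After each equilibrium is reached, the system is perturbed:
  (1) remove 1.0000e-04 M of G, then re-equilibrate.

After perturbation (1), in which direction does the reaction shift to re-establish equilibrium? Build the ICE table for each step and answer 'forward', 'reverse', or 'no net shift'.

Q₀ = 0.006272 vs Keq = 8.2960e-06 ⇒ Q>K, reverse
Step 1:
                   E          G
  Initial      4.738     0.1408
  Change      0.2812    -0.1406
  Equil        5.019 2.0899e-04
  solve Keq expr → x = -0.1406; check Q = 8.2960e-06
Then remove 1.0000e-04 M of G.
Step 2:
                   E          G
  Initial      5.019 1.0899e-04
  Change  -1.9997e-04 9.9983e-05
  Equil        5.019 2.0898e-04
  solve Keq expr → x = 9.9983e-05; check Q = 8.2960e-06

Direction: forward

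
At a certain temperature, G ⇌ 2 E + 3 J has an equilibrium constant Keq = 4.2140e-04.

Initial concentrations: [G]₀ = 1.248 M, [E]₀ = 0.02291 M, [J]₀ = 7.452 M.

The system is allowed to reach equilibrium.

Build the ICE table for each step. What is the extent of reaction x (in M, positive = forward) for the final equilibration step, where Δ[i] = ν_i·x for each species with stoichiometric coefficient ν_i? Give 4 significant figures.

x = -0.01089 M

Q₀ = 0.174 vs Keq = 4.2140e-04 ⇒ Q>K, reverse
Step 1:
                   G          E          J
  Initial      1.248    0.02291      7.452
  Change     0.01089   -0.02177   -0.03266
  Equil        1.259    0.00114      7.419
  solve Keq expr → x = -0.01089; check Q = 4.2140e-04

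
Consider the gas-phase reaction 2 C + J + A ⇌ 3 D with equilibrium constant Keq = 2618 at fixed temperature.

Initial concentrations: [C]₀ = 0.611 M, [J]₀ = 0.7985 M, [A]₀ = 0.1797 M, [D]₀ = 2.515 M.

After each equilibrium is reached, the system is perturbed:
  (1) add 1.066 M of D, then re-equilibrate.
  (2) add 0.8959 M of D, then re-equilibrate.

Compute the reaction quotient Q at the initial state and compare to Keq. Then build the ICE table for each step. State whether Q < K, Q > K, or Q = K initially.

Q₀ = 297; Q < K (proceeds forward)

Q₀ = 297 vs Keq = 2618 ⇒ Q<K, forward
Step 1:
                    C           J           A           D
  Initial       0.611      0.7985      0.1797       2.515
  Change      -0.2072     -0.1036     -0.1036      0.3108
  Equil        0.4038      0.6949     0.07608       2.826
  solve Keq expr → x = 0.1036; check Q = 2618
Then add 1.066 M of D.
Step 2:
                    C           J           A           D
  Initial      0.4038      0.6949     0.07608       3.892
  Change      0.08256     0.04128     0.04128     -0.1238
  Equil        0.4863      0.7362      0.1174       3.768
  solve Keq expr → x = -0.04128; check Q = 2618
Then add 0.8959 M of D.
Step 3:
                    C           J           A           D
  Initial      0.4863      0.7362      0.1174       4.664
  Change      0.06944     0.03472     0.03472     -0.1042
  Equil        0.5558      0.7709      0.1521        4.56
  solve Keq expr → x = -0.03472; check Q = 2618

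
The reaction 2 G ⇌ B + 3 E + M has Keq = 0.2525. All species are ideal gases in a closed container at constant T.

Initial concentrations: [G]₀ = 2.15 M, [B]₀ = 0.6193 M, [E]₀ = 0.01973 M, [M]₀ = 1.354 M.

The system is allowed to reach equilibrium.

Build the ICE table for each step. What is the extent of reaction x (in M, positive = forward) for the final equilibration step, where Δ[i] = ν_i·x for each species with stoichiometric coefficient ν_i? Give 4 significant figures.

x = 0.2549 M

Q₀ = 1.3932e-06 vs Keq = 0.2525 ⇒ Q<K, forward
Step 1:
                  G         B         E         M
  init         2.15    0.6193   0.01973     1.354
  Δ         -0.5099    0.2549    0.7648    0.2549
  eq           1.64    0.8742    0.7845     1.609
  solve Keq expr → x = 0.2549; check Q = 0.2525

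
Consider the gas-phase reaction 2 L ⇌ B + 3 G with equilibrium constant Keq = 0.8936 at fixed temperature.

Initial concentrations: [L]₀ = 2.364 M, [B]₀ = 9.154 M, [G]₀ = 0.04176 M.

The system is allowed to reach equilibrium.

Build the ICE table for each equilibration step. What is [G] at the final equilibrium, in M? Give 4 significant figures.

[G]_eq = 0.7059 M

Q₀ = 1.1929e-04 vs Keq = 0.8936 ⇒ Q<K, forward
Step 1:
                  L         B         G
  Initial     2.364     9.154   0.04176
  Change    -0.4428    0.2214    0.6642
  Equil       1.921     9.375    0.7059
  solve Keq expr → x = 0.2214; check Q = 0.8936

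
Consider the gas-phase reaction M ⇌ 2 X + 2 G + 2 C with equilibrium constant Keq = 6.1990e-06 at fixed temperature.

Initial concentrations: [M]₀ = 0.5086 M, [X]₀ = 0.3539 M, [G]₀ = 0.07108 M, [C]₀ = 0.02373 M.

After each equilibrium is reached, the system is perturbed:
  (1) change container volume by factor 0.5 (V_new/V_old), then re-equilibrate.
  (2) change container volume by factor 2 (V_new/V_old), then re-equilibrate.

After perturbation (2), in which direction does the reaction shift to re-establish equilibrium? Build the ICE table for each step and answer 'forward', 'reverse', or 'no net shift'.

Direction: forward

Q₀ = 7.0061e-07 vs Keq = 6.1990e-06 ⇒ Q<K, forward
Step 1:
                   M          X          G          C
  Initial     0.5086     0.3539    0.07108    0.02373
  Change    -0.01233    0.02466    0.02466    0.02466
  Equil       0.4963     0.3786    0.09574    0.04839
  solve Keq expr → x = 0.01233; check Q = 6.1990e-06
Then change container volume by factor 0.5 (V_new/V_old).
Step 2:
                   M          X          G          C
  Initial     0.9925     0.7571     0.1915    0.09678
  Change     0.03367   -0.06733   -0.06733   -0.06733
  Equil        1.026     0.6898     0.1242    0.02945
  solve Keq expr → x = -0.03367; check Q = 6.1990e-06
Then change container volume by factor 2 (V_new/V_old).
Step 3:
                   M          X          G          C
  Initial     0.5131     0.3449    0.06208    0.01473
  Change    -0.01683    0.03367    0.03367    0.03367
  Equil       0.4963     0.3786    0.09574    0.04839
  solve Keq expr → x = 0.01683; check Q = 6.1990e-06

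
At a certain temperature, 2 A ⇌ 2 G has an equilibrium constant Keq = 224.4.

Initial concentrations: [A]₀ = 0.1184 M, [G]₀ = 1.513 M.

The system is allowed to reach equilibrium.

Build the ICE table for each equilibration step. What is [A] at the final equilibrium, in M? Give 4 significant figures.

Q₀ = 163.3 vs Keq = 224.4 ⇒ Q<K, forward
Step 1:
                   A          G
  I           0.1184      1.513
  C         -0.01631    0.01631
  E           0.1021      1.529
  solve Keq expr → x = 0.008155; check Q = 224.4

[A]_eq = 0.1021 M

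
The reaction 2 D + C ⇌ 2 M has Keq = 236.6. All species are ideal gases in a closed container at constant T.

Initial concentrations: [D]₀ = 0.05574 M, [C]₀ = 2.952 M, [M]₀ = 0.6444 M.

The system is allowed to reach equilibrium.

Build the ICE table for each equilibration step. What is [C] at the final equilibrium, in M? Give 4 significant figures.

Q₀ = 45.28 vs Keq = 236.6 ⇒ Q<K, forward
Step 1:
                   D          C          M
  I          0.05574      2.952     0.6444
  C         -0.03015   -0.01508    0.03015
  E          0.02559      2.937     0.6746
  solve Keq expr → x = 0.01508; check Q = 236.6

[C]_eq = 2.937 M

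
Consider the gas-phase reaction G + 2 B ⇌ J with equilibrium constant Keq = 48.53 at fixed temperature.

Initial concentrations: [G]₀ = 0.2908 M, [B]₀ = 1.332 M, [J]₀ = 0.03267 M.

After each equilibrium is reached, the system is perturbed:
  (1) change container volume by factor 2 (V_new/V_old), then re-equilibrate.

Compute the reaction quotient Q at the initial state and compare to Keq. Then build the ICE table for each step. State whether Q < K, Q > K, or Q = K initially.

Q₀ = 0.06332 vs Keq = 48.53 ⇒ Q<K, forward
Step 1:
                   G          B          J
  Initial     0.2908      1.332    0.03267
  Change       -0.28      -0.56       0.28
  Equil      0.01081      0.772     0.3127
  solve Keq expr → x = 0.28; check Q = 48.53
Then change container volume by factor 2 (V_new/V_old).
Step 2:
                   G          B          J
  Initial   0.005405      0.386     0.1563
  Change     0.01222    0.02444   -0.01222
  Equil      0.01763     0.4105     0.1441
  solve Keq expr → x = -0.01222; check Q = 48.53

Q₀ = 0.06332; Q < K (proceeds forward)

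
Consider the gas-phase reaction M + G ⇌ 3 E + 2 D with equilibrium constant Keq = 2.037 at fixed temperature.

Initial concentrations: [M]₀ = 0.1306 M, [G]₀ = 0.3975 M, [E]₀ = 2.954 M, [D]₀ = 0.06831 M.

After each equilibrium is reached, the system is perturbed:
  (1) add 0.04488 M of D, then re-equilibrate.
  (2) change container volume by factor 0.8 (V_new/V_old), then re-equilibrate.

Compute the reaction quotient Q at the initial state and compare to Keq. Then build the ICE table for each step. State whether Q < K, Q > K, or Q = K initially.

Q₀ = 2.317 vs Keq = 2.037 ⇒ Q>K, reverse
Step 1:
                    M           G           E           D
  init         0.1306      0.3975       2.954     0.06831
  Δ          0.001757    0.001757   -0.005272   -0.003515
  eq           0.1324      0.3993       2.949      0.0648
  solve Keq expr → x = -0.001757; check Q = 2.037
Then add 0.04488 M of D.
Step 2:
                    M           G           E           D
  init         0.1324      0.3993       2.949      0.1097
  Δ           0.01845     0.01845    -0.05534    -0.03689
  eq           0.1508      0.4177       2.893     0.07278
  solve Keq expr → x = -0.01845; check Q = 2.037
Then change container volume by factor 0.8 (V_new/V_old).
Step 3:
                    M           G           E           D
  init         0.1885      0.5221       3.617     0.09098
  Δ           0.01116     0.01116    -0.03348    -0.02232
  eq           0.1997      0.5333       3.583     0.06866
  solve Keq expr → x = -0.01116; check Q = 2.037

Q₀ = 2.317; Q > K (proceeds reverse)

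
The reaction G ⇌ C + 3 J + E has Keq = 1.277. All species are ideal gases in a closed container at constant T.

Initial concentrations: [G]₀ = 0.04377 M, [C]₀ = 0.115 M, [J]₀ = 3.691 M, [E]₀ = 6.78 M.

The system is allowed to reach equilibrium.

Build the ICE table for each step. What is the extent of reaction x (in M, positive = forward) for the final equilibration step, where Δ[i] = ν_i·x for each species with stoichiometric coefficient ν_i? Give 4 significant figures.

x = -0.1142 M

Q₀ = 895.7 vs Keq = 1.277 ⇒ Q>K, reverse
Step 1:
                  G         C         J         E
  Initial   0.04377     0.115     3.691      6.78
  Change     0.1142   -0.1142   -0.3426   -0.1142
  Equil       0.158 8.0608e-04     3.348     6.666
  solve Keq expr → x = -0.1142; check Q = 1.277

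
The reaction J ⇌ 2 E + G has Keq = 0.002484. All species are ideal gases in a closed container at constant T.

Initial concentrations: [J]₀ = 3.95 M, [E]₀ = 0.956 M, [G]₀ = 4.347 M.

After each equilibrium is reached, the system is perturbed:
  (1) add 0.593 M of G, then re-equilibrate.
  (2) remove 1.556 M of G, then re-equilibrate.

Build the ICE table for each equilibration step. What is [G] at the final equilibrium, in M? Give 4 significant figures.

Q₀ = 1.006 vs Keq = 0.002484 ⇒ Q>K, reverse
Step 1:
                   J          E          G
  I             3.95      0.956      4.347
  C           0.4515     -0.903    -0.4515
  E            4.402    0.05298      3.895
  solve Keq expr → x = -0.4515; check Q = 0.002484
Then add 0.593 M of G.
Step 2:
                   J          E          G
  I            4.402    0.05298      4.488
  C         0.001802  -0.003604  -0.001802
  E            4.403    0.04937      4.487
  solve Keq expr → x = -0.001802; check Q = 0.002484
Then remove 1.556 M of G.
Step 3:
                   J          E          G
  I            4.403    0.04937      2.931
  C        -0.005808    0.01162   0.005808
  E            4.398    0.06099      2.936
  solve Keq expr → x = 0.005808; check Q = 0.002484

[G]_eq = 2.936 M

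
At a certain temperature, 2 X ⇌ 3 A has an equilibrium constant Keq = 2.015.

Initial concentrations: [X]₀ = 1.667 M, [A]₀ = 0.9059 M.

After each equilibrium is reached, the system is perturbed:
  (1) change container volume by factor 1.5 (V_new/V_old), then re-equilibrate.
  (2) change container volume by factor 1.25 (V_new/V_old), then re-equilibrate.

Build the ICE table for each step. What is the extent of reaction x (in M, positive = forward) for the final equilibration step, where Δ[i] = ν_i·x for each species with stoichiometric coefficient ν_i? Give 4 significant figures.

x = 0.01344 M

Q₀ = 0.2675 vs Keq = 2.015 ⇒ Q<K, forward
Step 1:
                  X         A
  Initial     1.667    0.9059
  Change    -0.3881    0.5822
  Equil       1.279     1.488
  solve Keq expr → x = 0.1941; check Q = 2.015
Then change container volume by factor 1.5 (V_new/V_old).
Step 2:
                  X         A
  Initial    0.8526    0.9921
  Change   -0.05985   0.08978
  Equil      0.7927     1.082
  solve Keq expr → x = 0.02993; check Q = 2.015
Then change container volume by factor 1.25 (V_new/V_old).
Step 3:
                  X         A
  Initial    0.6342    0.8655
  Change   -0.02687   0.04031
  Equil      0.6073    0.9058
  solve Keq expr → x = 0.01344; check Q = 2.015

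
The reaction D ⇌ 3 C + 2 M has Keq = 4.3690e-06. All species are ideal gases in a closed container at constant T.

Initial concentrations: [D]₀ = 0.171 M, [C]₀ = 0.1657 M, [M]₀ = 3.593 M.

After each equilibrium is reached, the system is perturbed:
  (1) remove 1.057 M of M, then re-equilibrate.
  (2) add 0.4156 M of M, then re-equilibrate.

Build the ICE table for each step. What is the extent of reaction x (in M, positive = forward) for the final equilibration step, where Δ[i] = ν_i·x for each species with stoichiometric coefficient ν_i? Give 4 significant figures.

x = -1.8254e-04 M

Q₀ = 0.3435 vs Keq = 4.3690e-06 ⇒ Q>K, reverse
Step 1:
                   D          C          M
  Initial      0.171     0.1657      3.593
  Change     0.05379    -0.1614    -0.1076
  Equil       0.2248   0.004324      3.485
  solve Keq expr → x = -0.05379; check Q = 4.3690e-06
Then remove 1.057 M of M.
Step 2:
                   D          C          M
  Initial     0.2248   0.004324      2.428
  Change  -3.9115e-04   0.001173 7.8230e-04
  Equil       0.2244   0.005497      2.429
  solve Keq expr → x = 3.9115e-04; check Q = 4.3690e-06
Then add 0.4156 M of M.
Step 3:
                   D          C          M
  Initial     0.2244   0.005497      2.845
  Change  1.8254e-04 -5.4762e-04 -3.6508e-04
  Equil       0.2246    0.00495      2.844
  solve Keq expr → x = -1.8254e-04; check Q = 4.3690e-06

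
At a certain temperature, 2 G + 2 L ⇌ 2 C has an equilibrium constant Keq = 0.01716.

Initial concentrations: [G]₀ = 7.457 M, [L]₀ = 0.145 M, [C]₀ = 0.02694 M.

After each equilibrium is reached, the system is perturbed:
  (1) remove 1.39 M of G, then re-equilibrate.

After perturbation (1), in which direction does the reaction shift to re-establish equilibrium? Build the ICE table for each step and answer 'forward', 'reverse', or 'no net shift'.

Q₀ = 6.2077e-04 vs Keq = 0.01716 ⇒ Q<K, forward
Step 1:
                   G          L          C
  I            7.457      0.145    0.02694
  C         -0.05769   -0.05769    0.05769
  E            7.399    0.08731    0.08463
  solve Keq expr → x = 0.02884; check Q = 0.01716
Then remove 1.39 M of G.
Step 2:
                   G          L          C
  I            6.009    0.08731    0.08463
  C         0.008833   0.008833  -0.008833
  E            6.018    0.09614     0.0758
  solve Keq expr → x = -0.004417; check Q = 0.01716

Direction: reverse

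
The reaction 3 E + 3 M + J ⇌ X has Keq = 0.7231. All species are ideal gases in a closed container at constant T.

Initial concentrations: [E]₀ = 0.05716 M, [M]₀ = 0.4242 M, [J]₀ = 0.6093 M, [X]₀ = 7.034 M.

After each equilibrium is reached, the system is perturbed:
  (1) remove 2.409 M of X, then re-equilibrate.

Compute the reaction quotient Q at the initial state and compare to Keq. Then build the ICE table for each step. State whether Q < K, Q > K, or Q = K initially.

Q₀ = 8.0981e+05; Q > K (proceeds reverse)

Q₀ = 8.0981e+05 vs Keq = 0.7231 ⇒ Q>K, reverse
Step 1:
                  E         M         J         X
  Initial   0.05716    0.4242    0.6093     7.034
  Change      1.214     1.214    0.4048   -0.4048
  Equil       1.271     1.638     1.014     6.629
  solve Keq expr → x = -0.4048; check Q = 0.7231
Then remove 2.409 M of X.
Step 2:
                  E         M         J         X
  Initial     1.271     1.638     1.014      4.22
  Change   -0.09505  -0.09505  -0.03168   0.03168
  Equil       1.176     1.543    0.9824     4.252
  solve Keq expr → x = 0.03168; check Q = 0.7231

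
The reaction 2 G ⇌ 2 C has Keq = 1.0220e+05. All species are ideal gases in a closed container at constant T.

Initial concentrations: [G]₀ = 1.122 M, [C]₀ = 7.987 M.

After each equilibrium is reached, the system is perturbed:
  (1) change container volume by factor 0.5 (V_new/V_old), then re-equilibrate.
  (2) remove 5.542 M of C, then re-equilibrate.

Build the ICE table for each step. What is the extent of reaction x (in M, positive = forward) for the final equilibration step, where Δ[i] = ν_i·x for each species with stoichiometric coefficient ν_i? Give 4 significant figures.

Q₀ = 50.67 vs Keq = 1.0220e+05 ⇒ Q<K, forward
Step 1:
                   G          C
  Initial      1.122      7.987
  Change      -1.094      1.094
  Equil       0.0284      9.081
  solve Keq expr → x = 0.5468; check Q = 1.0220e+05
Then change container volume by factor 0.5 (V_new/V_old).
Step 2:
                   G          C
  Initial    0.05681      18.16
  Change           0          0
  Equil      0.05681      18.16
  solve Keq expr → x = 0; check Q = 1.0220e+05
Then remove 5.542 M of C.
Step 3:
                   G          C
  Initial    0.05681      12.62
  Change    -0.01728    0.01728
  Equil      0.03953      12.64
  solve Keq expr → x = 0.008641; check Q = 1.0220e+05

x = 0.008641 M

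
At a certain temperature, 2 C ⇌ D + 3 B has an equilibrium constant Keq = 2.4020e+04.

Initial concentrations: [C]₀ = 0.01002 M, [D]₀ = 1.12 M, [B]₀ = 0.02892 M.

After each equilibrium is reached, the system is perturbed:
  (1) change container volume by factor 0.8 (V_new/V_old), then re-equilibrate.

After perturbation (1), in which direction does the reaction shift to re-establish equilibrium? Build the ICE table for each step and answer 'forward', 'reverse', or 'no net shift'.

Q₀ = 0.2698 vs Keq = 2.4020e+04 ⇒ Q<K, forward
Step 1:
                   C          D          B
  Initial    0.01002       1.12    0.02892
  Change   -0.009957   0.004979    0.01494
  Equil   6.2853e-05      1.125    0.04386
  solve Keq expr → x = 0.004979; check Q = 2.4020e+04
Then change container volume by factor 0.8 (V_new/V_old).
Step 2:
                   C          D          B
  Initial 7.8566e-05      1.406    0.05482
  Change  1.9562e-05 -9.7812e-06 -2.9344e-05
  Equil   9.8128e-05      1.406    0.05479
  solve Keq expr → x = -9.7812e-06; check Q = 2.4020e+04

Direction: reverse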